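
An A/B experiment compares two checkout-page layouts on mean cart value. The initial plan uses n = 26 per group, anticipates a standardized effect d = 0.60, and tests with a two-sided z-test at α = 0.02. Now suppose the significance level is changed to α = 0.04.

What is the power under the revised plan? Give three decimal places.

δ = d·√(n/2) = 0.60 × √(26/2) = 2.1633 (unchanged). New critical value: z_{0.02} = 2.054.
Revised power = Φ(δ − 2.054) + Φ(−δ − 2.054) = Φ(0.110) + Φ(-4.217) = 0.5436 + 0.0000 = 0.5436.

Power ≈ 0.544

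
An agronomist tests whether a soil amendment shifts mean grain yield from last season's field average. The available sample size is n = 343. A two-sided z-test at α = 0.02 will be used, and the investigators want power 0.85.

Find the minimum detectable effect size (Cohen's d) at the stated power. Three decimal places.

d ≈ 0.182

Required noncentrality: δ = z_{0.01} + z_{0.15} = 2.326 + 1.036 = 3.363.
(Lower-tail contribution to power is negligible for δ > 0.)
δ = d·√n ⇒ d = δ/√n = 3.363/√343 = 0.1816.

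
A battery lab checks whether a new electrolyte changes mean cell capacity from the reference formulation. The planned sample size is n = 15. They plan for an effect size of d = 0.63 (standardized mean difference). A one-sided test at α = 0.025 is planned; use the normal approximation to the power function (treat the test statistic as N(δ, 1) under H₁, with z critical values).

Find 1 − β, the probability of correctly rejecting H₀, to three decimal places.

Power ≈ 0.684

Noncentrality parameter: δ = d·√n = 0.63 × √15 = 2.4400
Critical value for a one-sided test at α = 0.025: z_α = 1.960.
Power = Φ(δ − 1.960) = Φ(0.480) = 0.6844.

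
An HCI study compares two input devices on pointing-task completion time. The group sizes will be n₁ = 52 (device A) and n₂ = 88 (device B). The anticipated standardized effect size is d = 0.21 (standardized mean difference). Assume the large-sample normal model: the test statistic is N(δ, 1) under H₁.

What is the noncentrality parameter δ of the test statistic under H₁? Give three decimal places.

δ = d / √(1/n₁ + 1/n₂) = 0.21 / √(1/52 + 1/88) = 1.2006

δ ≈ 1.201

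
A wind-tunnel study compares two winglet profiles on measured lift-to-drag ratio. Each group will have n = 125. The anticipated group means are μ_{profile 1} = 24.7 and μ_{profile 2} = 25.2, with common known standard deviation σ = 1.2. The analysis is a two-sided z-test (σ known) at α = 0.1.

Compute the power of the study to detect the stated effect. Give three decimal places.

Standardized effect: d = |μ_{profile 1} − μ_{profile 2}| / σ = |24.7 − 25.2| / 1.2 = 0.4167
Noncentrality parameter: δ = d·√(n/2) = 0.4167 × √(125/2) = 3.2940
Critical value for a two-sided test at α = 0.1: z_{α/2} = 1.645.
Power = Φ(δ − 1.645) + Φ(−δ − 1.645) = Φ(1.649) + Φ(-4.939) = 0.9504 + 0.0000 = 0.9504.

Power ≈ 0.950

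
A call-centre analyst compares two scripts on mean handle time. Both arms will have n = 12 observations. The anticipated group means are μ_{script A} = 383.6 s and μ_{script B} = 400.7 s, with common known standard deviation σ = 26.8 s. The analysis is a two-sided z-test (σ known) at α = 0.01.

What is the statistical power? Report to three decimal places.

Power ≈ 0.156

Standardized effect: d = |μ_{script A} − μ_{script B}| / σ = |383.6 − 400.7| / 26.8 = 0.6381
Noncentrality parameter: δ = d·√(n/2) = 0.6381 × √(12/2) = 1.5629
Two-sided α = 0.01 → critical value z_{0.005} = 2.576.
Power = Φ(δ − 2.576) + Φ(−δ − 2.576) = Φ(-1.013) + Φ(-4.139) = 0.1556 + 0.0000 = 0.1556.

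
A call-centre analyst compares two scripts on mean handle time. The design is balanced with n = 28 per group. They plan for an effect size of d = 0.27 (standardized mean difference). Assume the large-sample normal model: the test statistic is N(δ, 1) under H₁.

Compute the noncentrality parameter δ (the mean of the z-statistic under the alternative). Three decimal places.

δ = d·√(n/2) = 0.27 × √(28/2) = 1.0102

δ ≈ 1.010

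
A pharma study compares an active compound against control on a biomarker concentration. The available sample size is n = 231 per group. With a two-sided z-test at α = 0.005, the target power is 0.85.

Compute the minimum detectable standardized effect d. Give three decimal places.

d ≈ 0.358

Required noncentrality: δ = z_{0.0025} + z_{0.15} = 2.807 + 1.036 = 3.843.
(The second rejection-region term Φ(−δ − z_{α/2}) is negligible and dropped.)
δ = d·√(n/2) ⇒ d = δ/√(n/2) = 3.843/√(231/2) = 0.3576.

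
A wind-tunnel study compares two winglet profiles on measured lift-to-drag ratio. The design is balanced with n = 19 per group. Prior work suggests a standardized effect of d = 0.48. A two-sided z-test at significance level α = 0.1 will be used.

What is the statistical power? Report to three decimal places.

Power ≈ 0.435

Noncentrality parameter: δ = d·√(n/2) = 0.48 × √(19/2) = 1.4795
Critical value for a two-sided test at α = 0.1: z_{α/2} = 1.645.
Power = Φ(δ − 1.645) + Φ(−δ − 1.645) = Φ(-0.165) + Φ(-3.124) = 0.4343 + 0.0009 = 0.4352.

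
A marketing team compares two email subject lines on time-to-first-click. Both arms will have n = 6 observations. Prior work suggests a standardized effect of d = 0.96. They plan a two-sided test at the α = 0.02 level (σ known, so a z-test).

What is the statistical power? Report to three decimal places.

Noncentrality parameter: δ = d·√(n/2) = 0.96 × √(6/2) = 1.6628
Two-sided α = 0.02 → critical value z_{0.01} = 2.326.
Power = Φ(δ − 2.326) + Φ(−δ − 2.326) = Φ(-0.664) + Φ(-3.989) = 0.2535 + 0.0000 = 0.2535.

Power ≈ 0.254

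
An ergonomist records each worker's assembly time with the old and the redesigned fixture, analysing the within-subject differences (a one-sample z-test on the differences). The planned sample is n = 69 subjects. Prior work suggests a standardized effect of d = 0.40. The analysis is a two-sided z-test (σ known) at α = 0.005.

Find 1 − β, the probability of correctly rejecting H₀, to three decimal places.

Power ≈ 0.697

Noncentrality parameter: δ = d·√n = 0.40 × √69 = 3.3226
Two-sided α = 0.005 → critical value z_{0.0025} = 2.807.
Power = Φ(δ − 2.807) + Φ(−δ − 2.807) = Φ(0.516) + Φ(-6.130) = 0.6969 + 0.0000 = 0.6969.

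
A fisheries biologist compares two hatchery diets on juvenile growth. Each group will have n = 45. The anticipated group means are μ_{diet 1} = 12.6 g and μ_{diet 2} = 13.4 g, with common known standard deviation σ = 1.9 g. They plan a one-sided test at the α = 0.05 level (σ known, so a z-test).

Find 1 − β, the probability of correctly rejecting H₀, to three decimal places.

Power ≈ 0.638

Standardized effect: d = |μ_{diet 1} − μ_{diet 2}| / σ = |12.6 − 13.4| / 1.9 = 0.4211
Noncentrality parameter: δ = d·√(n/2) = 0.4211 × √(45/2) = 1.9972
One-sided α = 0.05 → critical value z_{0.05} = 1.645.
Power = P(Z > 1.645 − δ) = Φ(0.352) = 0.6377.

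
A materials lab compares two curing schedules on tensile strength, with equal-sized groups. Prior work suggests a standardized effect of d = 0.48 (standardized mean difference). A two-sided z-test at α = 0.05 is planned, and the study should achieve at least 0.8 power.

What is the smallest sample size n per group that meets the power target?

For power 0.8 need Φ(δ − z_{0.025}) = 0.8, so δ = z_{0.025} + z_{0.20} = 1.960 + 0.842 = 2.802.
(Ignoring the negligible lower-tail rejection probability gives the usual closed-form inversion.)
δ = d·√(n/2) ⇒ n = 2(δ/d)² = 2 × (2.802 / 0.48)² = 68.13.
Round up to the next whole unit.

n = 69 per group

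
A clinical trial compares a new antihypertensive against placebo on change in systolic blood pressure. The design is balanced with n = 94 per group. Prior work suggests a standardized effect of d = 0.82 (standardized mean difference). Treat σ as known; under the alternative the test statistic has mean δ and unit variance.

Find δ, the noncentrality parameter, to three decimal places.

δ = d·√(n/2) = 0.82 × √(94/2) = 5.6216

δ ≈ 5.622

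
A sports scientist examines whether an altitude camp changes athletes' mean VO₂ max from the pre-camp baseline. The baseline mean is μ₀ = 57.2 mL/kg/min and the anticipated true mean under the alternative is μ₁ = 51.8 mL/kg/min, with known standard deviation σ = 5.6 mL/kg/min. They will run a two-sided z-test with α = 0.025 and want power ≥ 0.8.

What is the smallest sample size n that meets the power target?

n = 11

Standardized effect: d = |μ₁ − μ₀| / σ = |51.8 − 57.2| / 5.6 = 0.9643
For power 0.8 need Φ(δ − z_{0.0125}) = 0.8, so δ = z_{0.0125} + z_{0.20} = 2.241 + 0.842 = 3.083.
(For δ > 0 the lower-tail rejection region contributes negligibly to power, so the one-term inversion is standard.)
δ = d·√n ⇒ n = (δ/d)² = (3.083 / 0.9643)² = 10.22.
Rounding up, n = 11.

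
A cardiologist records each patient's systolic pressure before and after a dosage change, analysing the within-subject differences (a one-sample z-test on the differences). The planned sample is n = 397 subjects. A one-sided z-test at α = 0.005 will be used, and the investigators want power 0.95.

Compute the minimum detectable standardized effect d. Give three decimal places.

Required noncentrality: δ = z_{0.005} + z_{0.05} = 2.576 + 1.645 = 4.221.
δ = d·√n ⇒ d = δ/√n = 4.221/√397 = 0.2118.

d ≈ 0.212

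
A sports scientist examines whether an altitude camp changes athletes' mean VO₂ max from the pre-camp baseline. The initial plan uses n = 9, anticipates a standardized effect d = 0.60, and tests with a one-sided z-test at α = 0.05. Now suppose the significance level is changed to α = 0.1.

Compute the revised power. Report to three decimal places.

δ = d·√n = 0.60 × √9 = 1.8000 (unchanged). New critical value: z_{0.1} = 1.282.
Revised power = Φ(δ − 1.282) = Φ(0.518) = 0.6979.

Power ≈ 0.698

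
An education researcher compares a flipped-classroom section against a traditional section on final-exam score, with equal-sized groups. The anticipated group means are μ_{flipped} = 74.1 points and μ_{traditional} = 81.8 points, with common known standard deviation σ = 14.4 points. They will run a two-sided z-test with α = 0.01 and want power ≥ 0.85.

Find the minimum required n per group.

n = 92 per group

Standardized effect: d = |μ_{flipped} − μ_{traditional}| / σ = |74.1 − 81.8| / 14.4 = 0.5347
Set Φ(δ − 2.576) = 0.85; then δ − 2.576 = Φ⁻¹(0.85) = 1.036, giving δ = 3.612.
(Ignoring the negligible lower-tail rejection probability gives the usual closed-form inversion.)
δ = d·√(n/2) ⇒ n = 2(δ/d)² = 2 × (3.612 / 0.5347)² = 91.27.
Round up to the next whole unit.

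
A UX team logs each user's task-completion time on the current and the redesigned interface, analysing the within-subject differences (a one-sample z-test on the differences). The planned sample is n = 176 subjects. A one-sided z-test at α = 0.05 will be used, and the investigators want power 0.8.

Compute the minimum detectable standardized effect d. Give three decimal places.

d ≈ 0.187

Need Φ(δ − 1.645) = 0.8, so δ = 1.645 + 0.842 = 2.486.
δ = d·√n ⇒ d = δ/√n = 2.486/√176 = 0.1874.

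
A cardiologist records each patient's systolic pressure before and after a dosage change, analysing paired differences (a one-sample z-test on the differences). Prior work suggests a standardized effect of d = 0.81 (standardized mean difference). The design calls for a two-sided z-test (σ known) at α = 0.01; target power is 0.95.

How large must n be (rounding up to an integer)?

For power 0.95 need Φ(δ − z_{0.005}) = 0.95, so δ = z_{0.005} + z_{0.05} = 2.576 + 1.645 = 4.221.
(The Φ(−δ − z_{α/2}) term is vanishingly small for δ > 0 and is dropped in the standard sample-size formula.)
δ = d·√n ⇒ n = (δ/d)² = (4.221 / 0.81)² = 27.15.
Round up to the next whole unit.

n = 28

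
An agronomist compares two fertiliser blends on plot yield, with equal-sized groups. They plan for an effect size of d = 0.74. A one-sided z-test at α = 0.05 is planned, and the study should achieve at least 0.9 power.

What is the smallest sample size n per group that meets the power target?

Set Φ(δ − 1.645) = 0.9; then δ − 1.645 = Φ⁻¹(0.9) = 1.282, giving δ = 2.926.
δ = d·√(n/2) ⇒ n = 2(δ/d)² = 2 × (2.926 / 0.74)² = 31.28.
Round up to the next whole unit.

n = 32 per group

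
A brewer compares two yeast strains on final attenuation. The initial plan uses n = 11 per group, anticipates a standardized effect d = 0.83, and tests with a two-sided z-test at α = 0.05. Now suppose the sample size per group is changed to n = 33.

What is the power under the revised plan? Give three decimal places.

Power ≈ 0.921

With n = 33 per group: δ = d·√(n/2) = 0.83 × √(33/2) = 3.3715. Critical value z_{0.025} = 1.960.
Revised power = Φ(δ − 1.960) + Φ(−δ − 1.960) = Φ(1.412) + Φ(-5.331) = 0.9210 + 0.0000 = 0.9210.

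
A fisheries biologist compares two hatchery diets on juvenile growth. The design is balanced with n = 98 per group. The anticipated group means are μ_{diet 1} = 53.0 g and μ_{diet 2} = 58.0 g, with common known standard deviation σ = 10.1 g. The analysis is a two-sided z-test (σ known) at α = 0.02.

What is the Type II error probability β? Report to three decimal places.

Standardized effect: d = |μ_{diet 1} − μ_{diet 2}| / σ = |53.0 − 58.0| / 10.1 = 0.4950
Noncentrality parameter: λ = d·√(n/2) = 0.4950 × √(98/2) = 3.4653
Two-sided α = 0.02 → critical value z_{0.01} = 2.326.
Power = Φ(λ − 2.326) + Φ(−λ − 2.326) = Φ(1.139) + Φ(-5.792) = 0.8726 + 0.0000 = 0.8726.
Type II error: β = 1 − power = 1 − 0.8726 = 0.1274.

β ≈ 0.127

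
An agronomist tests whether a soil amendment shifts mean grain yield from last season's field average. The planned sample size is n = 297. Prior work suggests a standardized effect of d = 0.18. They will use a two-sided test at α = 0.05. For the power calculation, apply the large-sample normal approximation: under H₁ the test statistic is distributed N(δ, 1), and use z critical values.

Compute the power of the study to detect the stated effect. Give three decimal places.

Power ≈ 0.873

Noncentrality parameter: δ = d·√n = 0.18 × √297 = 3.1021
Two-sided α = 0.05 → critical value z_{0.025} = 1.960.
Power = Φ(δ − 1.960) + Φ(−δ − 1.960) = Φ(1.142) + Φ(-5.062) = 0.8733 + 0.0000 = 0.8733.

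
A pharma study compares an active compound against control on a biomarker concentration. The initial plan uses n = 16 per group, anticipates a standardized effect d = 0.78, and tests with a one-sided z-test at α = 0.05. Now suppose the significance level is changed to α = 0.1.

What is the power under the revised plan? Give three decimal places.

Power ≈ 0.822

δ = d·√(n/2) = 0.78 × √(16/2) = 2.2062 (unchanged). New critical value: z_{0.1} = 1.282.
Revised power = P(Z > 1.282 − δ) = Φ(0.925) = 0.8224.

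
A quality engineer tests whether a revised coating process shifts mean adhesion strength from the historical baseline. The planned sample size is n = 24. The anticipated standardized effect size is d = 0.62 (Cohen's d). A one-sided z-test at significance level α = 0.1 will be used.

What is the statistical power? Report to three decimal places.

Power ≈ 0.960

Noncentrality parameter: δ = d·√n = 0.62 × √24 = 3.0374
Critical value for a one-sided test at α = 0.1: z_α = 1.282.
Power = P(Z > 1.282 − δ) = Φ(1.756) = 0.9604.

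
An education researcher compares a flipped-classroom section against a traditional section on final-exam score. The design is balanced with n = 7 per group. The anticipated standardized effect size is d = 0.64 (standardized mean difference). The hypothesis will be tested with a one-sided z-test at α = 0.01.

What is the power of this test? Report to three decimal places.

Noncentrality parameter: δ = d·√(n/2) = 0.64 × √(7/2) = 1.1973
Critical value for a one-sided test at α = 0.01: z_α = 2.326.
Power = P(Z > 2.326 − δ) = Φ(-1.129) = 0.1294.

Power ≈ 0.129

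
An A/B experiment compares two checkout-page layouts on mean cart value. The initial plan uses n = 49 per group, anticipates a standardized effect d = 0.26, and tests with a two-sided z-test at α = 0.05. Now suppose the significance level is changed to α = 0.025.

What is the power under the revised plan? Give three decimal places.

Power ≈ 0.170

δ = d·√(n/2) = 0.26 × √(49/2) = 1.2869 (unchanged). New critical value: z_{0.0125} = 2.241.
Revised power = Φ(δ − 2.241) + Φ(−δ − 2.241) = Φ(-0.954) + Φ(-3.528) = 0.1699 + 0.0002 = 0.1701.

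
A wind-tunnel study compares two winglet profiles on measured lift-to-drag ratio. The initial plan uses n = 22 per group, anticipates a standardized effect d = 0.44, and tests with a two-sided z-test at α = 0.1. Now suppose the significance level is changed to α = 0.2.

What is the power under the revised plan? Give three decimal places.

Power ≈ 0.574

δ = d·√(n/2) = 0.44 × √(22/2) = 1.4593 (unchanged). New critical value: z_{0.1} = 1.282.
Revised power = Φ(δ − 1.282) + Φ(−δ − 1.282) = Φ(0.178) + Φ(-2.741) = 0.5705 + 0.0031 = 0.5736.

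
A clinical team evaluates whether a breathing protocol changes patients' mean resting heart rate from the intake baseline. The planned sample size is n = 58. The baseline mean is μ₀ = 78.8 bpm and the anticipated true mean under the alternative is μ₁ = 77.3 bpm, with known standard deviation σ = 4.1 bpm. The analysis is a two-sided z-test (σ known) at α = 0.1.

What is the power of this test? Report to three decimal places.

Standardized effect: d = |μ₁ − μ₀| / σ = |77.3 − 78.8| / 4.1 = 0.3659
Noncentrality parameter: δ = d·√n = 0.3659 × √58 = 2.7863
Two-sided α = 0.1 → critical value z_{0.05} = 1.645.
Power = Φ(δ − 1.645) + Φ(−δ − 1.645) = Φ(1.141) + Φ(-4.431) = 0.8731 + 0.0000 = 0.8732.

Power ≈ 0.873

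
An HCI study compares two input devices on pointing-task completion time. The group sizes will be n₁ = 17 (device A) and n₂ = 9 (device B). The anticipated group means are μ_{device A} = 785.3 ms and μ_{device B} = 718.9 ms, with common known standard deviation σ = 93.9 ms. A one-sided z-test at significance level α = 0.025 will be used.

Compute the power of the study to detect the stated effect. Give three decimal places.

Power ≈ 0.403

Standardized effect: d = |μ_{device A} − μ_{device B}| / σ = |785.3 − 718.9| / 93.9 = 0.7071
Noncentrality parameter: δ = d / √(1/n₁ + 1/n₂) = 0.7071 / √(1/17 + 1/9) = 1.7154
One-sided α = 0.025 → critical value z_{0.025} = 1.960.
Power = Φ(δ − 1.960) = Φ(-0.245) = 0.4034.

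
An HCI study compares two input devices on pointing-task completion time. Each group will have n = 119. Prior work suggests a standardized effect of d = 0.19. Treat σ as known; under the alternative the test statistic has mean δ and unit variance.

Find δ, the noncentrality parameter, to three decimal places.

δ ≈ 1.466

δ = d·√(n/2) = 0.19 × √(119/2) = 1.4656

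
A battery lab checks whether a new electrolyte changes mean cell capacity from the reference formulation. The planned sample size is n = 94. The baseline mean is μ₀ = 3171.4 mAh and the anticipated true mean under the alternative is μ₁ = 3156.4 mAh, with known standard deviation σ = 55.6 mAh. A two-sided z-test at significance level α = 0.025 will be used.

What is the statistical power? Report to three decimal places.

Power ≈ 0.646

Standardized effect: d = |μ₁ − μ₀| / σ = |3156.4 − 3171.4| / 55.6 = 0.2698
Noncentrality parameter: δ = d·√n = 0.2698 × √94 = 2.6157
Critical value for a two-sided test at α = 0.025: z_{α/2} = 2.241.
Power = Φ(δ − 2.241) + Φ(−δ − 2.241) = Φ(0.374) + Φ(-4.857) = 0.6459 + 0.0000 = 0.6459.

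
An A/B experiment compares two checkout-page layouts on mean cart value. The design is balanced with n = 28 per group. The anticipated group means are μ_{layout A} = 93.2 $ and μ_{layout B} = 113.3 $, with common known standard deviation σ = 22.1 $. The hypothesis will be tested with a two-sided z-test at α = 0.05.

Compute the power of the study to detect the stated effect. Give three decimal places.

Standardized effect: d = |μ_{layout A} − μ_{layout B}| / σ = |93.2 − 113.3| / 22.1 = 0.9095
Noncentrality parameter: δ = d·√(n/2) = 0.9095 × √(28/2) = 3.4030
Two-sided α = 0.05 → critical value z_{0.025} = 1.960.
Power = Φ(δ − 1.960) + Φ(−δ − 1.960) = Φ(1.443) + Φ(-5.363) = 0.9255 + 0.0000 = 0.9255.

Power ≈ 0.926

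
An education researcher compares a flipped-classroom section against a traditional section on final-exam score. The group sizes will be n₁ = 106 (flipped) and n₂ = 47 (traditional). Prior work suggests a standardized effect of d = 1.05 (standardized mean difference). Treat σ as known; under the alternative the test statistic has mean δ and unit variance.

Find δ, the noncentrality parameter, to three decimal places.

δ ≈ 5.992

δ = d / √(1/n₁ + 1/n₂) = 1.05 / √(1/106 + 1/47) = 5.9916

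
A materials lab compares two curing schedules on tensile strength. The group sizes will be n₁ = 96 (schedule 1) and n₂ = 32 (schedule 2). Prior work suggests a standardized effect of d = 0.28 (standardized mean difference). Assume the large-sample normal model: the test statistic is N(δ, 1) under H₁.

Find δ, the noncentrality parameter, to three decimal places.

δ ≈ 1.372

δ = d / √(1/n₁ + 1/n₂) = 0.28 / √(1/96 + 1/32) = 1.3717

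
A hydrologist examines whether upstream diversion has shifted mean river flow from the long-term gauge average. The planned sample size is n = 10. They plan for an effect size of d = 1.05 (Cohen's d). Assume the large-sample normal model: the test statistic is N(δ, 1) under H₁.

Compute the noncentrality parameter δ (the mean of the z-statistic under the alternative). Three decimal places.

The noncentrality parameter scales effect size by the design's sample-size factor: δ = d·√n = 1.05 × √10 = 3.3204

δ ≈ 3.320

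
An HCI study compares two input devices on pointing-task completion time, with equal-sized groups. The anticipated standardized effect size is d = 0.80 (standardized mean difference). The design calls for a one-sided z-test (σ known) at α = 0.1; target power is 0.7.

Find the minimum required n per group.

Set Φ(δ − 1.282) = 0.7; then δ − 1.282 = Φ⁻¹(0.7) = 0.524, giving δ = 1.806.
δ = d·√(n/2) ⇒ n = 2(δ/d)² = 2 × (1.806 / 0.80)² = 10.19.
Rounding up, n = 11 per group.

n = 11 per group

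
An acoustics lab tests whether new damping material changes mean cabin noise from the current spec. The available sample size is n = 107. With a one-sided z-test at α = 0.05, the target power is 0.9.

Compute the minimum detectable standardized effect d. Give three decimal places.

d ≈ 0.283

Required noncentrality: δ = z_{0.05} + z_{0.10} = 1.645 + 1.282 = 2.926.
δ = d·√n ⇒ d = δ/√n = 2.926/√107 = 0.2829.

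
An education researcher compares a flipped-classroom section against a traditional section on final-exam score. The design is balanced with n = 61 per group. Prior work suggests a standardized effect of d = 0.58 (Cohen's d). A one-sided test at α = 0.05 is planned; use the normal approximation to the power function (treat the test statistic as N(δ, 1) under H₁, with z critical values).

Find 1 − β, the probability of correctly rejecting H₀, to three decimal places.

Noncentrality parameter: λ = d·√(n/2) = 0.58 × √(61/2) = 3.2032
One-sided α = 0.05 → critical value z_{0.05} = 1.645.
Power = P(Z > 1.645 − λ) = Φ(1.558) = 0.9404.

Power ≈ 0.940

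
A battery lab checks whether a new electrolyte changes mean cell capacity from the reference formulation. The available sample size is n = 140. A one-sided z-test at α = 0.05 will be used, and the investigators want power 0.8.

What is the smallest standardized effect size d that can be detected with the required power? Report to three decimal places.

Required noncentrality: δ = z_{0.05} + z_{0.20} = 1.645 + 0.842 = 2.486.
δ = d·√n ⇒ d = δ/√n = 2.486/√140 = 0.2101.

d ≈ 0.210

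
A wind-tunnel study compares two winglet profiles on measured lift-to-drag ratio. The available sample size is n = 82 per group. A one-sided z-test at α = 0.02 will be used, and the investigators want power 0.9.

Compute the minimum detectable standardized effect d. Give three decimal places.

Need Φ(δ − 2.054) = 0.9, so δ = 2.054 + 1.282 = 3.335.
δ = d·√(n/2) ⇒ d = δ/√(n/2) = 3.335/√(82/2) = 0.5209.

d ≈ 0.521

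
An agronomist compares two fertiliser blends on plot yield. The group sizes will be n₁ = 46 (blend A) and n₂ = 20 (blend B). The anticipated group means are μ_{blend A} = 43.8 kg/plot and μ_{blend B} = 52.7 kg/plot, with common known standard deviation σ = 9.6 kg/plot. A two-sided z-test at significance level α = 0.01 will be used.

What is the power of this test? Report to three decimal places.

Standardized effect: d = |μ_{blend A} − μ_{blend B}| / σ = |43.8 − 52.7| / 9.6 = 0.9271
Noncentrality parameter: δ = d / √(1/n₁ + 1/n₂) = 0.9271 / √(1/46 + 1/20) = 3.4613
Critical value for a two-sided test at α = 0.01: z_{α/2} = 2.576.
Power = Φ(δ − 2.576) + Φ(−δ − 2.576) = Φ(0.885) + Φ(-6.037) = 0.8121 + 0.0000 = 0.8121.

Power ≈ 0.812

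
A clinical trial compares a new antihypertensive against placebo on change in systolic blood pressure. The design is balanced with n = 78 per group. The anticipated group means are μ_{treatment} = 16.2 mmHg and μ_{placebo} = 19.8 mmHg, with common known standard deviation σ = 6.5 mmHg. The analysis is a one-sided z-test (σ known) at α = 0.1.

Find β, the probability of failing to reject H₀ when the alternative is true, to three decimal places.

β ≈ 0.015

Standardized effect: d = |μ_{treatment} − μ_{placebo}| / σ = |16.2 − 19.8| / 6.5 = 0.5538
Noncentrality parameter: δ = d·√(n/2) = 0.5538 × √(78/2) = 3.4588
Critical value for a one-sided test at α = 0.1: z_α = 1.282.
Power = P(Z > 1.282 − δ) = Φ(2.177) = 0.9853.
Type II error: β = 1 − power = 1 − 0.9853 = 0.0147.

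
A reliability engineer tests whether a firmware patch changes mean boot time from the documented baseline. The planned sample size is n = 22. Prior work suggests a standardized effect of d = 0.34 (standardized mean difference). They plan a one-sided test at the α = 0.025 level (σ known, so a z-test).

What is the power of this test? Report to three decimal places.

Noncentrality parameter: δ = d·√n = 0.34 × √22 = 1.5947
Critical value for a one-sided test at α = 0.025: z_α = 1.960.
Power = P(Z > 1.960 − δ) = Φ(-0.365) = 0.3575.

Power ≈ 0.357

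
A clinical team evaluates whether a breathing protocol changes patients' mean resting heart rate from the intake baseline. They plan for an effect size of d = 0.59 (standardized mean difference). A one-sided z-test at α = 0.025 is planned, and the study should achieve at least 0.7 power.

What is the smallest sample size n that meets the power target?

n = 18

Set Φ(δ − 1.960) = 0.7; then δ − 1.960 = Φ⁻¹(0.7) = 0.524, giving δ = 2.484.
δ = d·√n ⇒ n = (δ/d)² = (2.484 / 0.59)² = 17.73.
Rounding up, n = 18.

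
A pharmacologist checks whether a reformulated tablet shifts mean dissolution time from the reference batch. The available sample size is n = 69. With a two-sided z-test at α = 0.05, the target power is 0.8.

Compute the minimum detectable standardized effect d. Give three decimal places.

Required noncentrality: δ = z_{0.025} + z_{0.20} = 1.960 + 0.842 = 2.802.
(Lower-tail contribution to power is negligible for δ > 0.)
δ = d·√n ⇒ d = δ/√n = 2.802/√69 = 0.3373.

d ≈ 0.337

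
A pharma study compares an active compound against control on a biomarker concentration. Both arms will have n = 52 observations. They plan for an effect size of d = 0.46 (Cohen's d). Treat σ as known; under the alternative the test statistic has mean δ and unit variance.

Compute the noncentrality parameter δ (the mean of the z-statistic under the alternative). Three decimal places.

δ ≈ 2.346

δ = d·√(n/2) = 0.46 × √(52/2) = 2.3455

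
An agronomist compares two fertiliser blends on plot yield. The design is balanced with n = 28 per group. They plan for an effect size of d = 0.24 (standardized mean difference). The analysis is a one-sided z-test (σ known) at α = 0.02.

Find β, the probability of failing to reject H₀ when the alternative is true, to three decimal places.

β ≈ 0.876

Noncentrality parameter: λ = d·√(n/2) = 0.24 × √(28/2) = 0.8980
Critical value for a one-sided test at α = 0.02: z_α = 2.054.
Power = Φ(λ − 2.054) = Φ(-1.156) = 0.1239.
Type II error: β = 1 − power = 1 − 0.1239 = 0.8761.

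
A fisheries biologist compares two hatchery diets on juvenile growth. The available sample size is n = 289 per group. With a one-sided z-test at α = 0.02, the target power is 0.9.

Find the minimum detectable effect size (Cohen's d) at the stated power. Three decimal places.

Required noncentrality: δ = z_{0.02} + z_{0.10} = 2.054 + 1.282 = 3.335.
δ = d·√(n/2) ⇒ d = δ/√(n/2) = 3.335/√(289/2) = 0.2775.

d ≈ 0.277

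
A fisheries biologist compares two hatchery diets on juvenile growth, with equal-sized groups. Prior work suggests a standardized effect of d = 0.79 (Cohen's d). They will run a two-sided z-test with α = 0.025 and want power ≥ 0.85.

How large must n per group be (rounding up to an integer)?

n = 35 per group

For power 0.85 need Φ(δ − z_{0.0125}) = 0.85, so δ = z_{0.0125} + z_{0.15} = 2.241 + 1.036 = 3.278.
(Ignoring the negligible lower-tail rejection probability gives the usual closed-form inversion.)
δ = d·√(n/2) ⇒ n = 2(δ/d)² = 2 × (3.278 / 0.79)² = 34.43.
Rounding up, n = 35 per group.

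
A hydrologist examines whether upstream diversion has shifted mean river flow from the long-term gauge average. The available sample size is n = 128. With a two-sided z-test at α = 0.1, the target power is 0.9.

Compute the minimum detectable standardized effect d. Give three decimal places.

Need Φ(δ − 1.645) = 0.9, so δ = 1.645 + 1.282 = 2.926.
(The second rejection-region term Φ(−δ − z_{α/2}) is negligible and dropped.)
δ = d·√n ⇒ d = δ/√n = 2.926/√128 = 0.2587.

d ≈ 0.259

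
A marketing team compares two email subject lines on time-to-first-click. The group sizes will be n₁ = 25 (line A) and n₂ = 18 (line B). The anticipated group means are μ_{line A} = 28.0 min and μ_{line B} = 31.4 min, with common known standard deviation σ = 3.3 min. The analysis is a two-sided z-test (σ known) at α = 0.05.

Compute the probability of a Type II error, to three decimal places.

Standardized effect: d = |μ_{line A} − μ_{line B}| / σ = |28.0 − 31.4| / 3.3 = 1.0303
Noncentrality parameter: δ = d / √(1/n₁ + 1/n₂) = 1.0303 / √(1/25 + 1/18) = 3.3330
Critical value for a two-sided test at α = 0.05: z_{α/2} = 1.960.
Power = Φ(δ − 1.960) + Φ(−δ − 1.960) = Φ(1.373) + Φ(-5.293) = 0.9151 + 0.0000 = 0.9151.
Type II error: β = 1 − power = 1 − 0.9151 = 0.0849.

β ≈ 0.085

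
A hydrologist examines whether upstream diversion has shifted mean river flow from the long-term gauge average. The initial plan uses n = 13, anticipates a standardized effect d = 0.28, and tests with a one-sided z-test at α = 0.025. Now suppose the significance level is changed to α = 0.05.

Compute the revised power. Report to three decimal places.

δ = d·√n = 0.28 × √13 = 1.0096 (unchanged). New critical value: z_{0.05} = 1.645.
Revised power = Φ(δ − 1.645) = Φ(-0.635) = 0.2626.

Power ≈ 0.263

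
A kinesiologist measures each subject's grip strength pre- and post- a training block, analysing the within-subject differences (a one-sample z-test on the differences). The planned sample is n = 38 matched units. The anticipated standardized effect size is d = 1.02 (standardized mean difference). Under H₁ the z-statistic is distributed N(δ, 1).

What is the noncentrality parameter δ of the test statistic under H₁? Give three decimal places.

δ ≈ 6.288

The noncentrality parameter scales effect size by the design's sample-size factor: δ = d·√n = 1.02 × √38 = 6.2877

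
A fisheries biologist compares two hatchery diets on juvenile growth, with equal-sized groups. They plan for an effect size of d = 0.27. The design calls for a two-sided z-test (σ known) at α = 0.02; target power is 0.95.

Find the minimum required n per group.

For power 0.95 need Φ(δ − z_{0.01}) = 0.95, so δ = z_{0.01} + z_{0.05} = 2.326 + 1.645 = 3.971.
(Ignoring the negligible lower-tail rejection probability gives the usual closed-form inversion.)
δ = d·√(n/2) ⇒ n = 2(δ/d)² = 2 × (3.971 / 0.27)² = 432.66.
Round up to the next whole unit.

n = 433 per group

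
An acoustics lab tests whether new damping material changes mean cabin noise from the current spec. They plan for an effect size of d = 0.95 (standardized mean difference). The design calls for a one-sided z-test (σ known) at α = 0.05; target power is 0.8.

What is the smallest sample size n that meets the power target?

n = 7

Set Φ(δ − 1.645) = 0.8; then δ − 1.645 = Φ⁻¹(0.8) = 0.842, giving δ = 2.486.
δ = d·√n ⇒ n = (δ/d)² = (2.486 / 0.95)² = 6.85.
Rounding up, n = 7.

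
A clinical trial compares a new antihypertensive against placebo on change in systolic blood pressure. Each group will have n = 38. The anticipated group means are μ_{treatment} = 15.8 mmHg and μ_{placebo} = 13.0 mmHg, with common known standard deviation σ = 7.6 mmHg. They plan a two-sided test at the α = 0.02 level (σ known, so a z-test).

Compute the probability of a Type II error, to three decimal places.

Standardized effect: d = |μ_{treatment} − μ_{placebo}| / σ = |15.8 − 13.0| / 7.6 = 0.3684
Noncentrality parameter: δ = d·√(n/2) = 0.3684 × √(38/2) = 1.6059
Two-sided α = 0.02 → critical value z_{0.01} = 2.326.
Power = Φ(δ − 2.326) + Φ(−δ − 2.326) = Φ(-0.720) + Φ(-3.932) = 0.2356 + 0.0000 = 0.2357.
Type II error: β = 1 − power = 1 − 0.2357 = 0.7643.

β ≈ 0.764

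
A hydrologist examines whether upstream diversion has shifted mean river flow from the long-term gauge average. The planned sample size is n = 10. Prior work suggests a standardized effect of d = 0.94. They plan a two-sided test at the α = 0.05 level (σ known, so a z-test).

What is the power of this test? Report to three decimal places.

Noncentrality parameter: δ = d·√n = 0.94 × √10 = 2.9725
Critical value for a two-sided test at α = 0.05: z_{α/2} = 1.960.
Power = Φ(δ − 1.960) + Φ(−δ − 1.960) = Φ(1.013) + Φ(-4.933) = 0.8444 + 0.0000 = 0.8444.

Power ≈ 0.844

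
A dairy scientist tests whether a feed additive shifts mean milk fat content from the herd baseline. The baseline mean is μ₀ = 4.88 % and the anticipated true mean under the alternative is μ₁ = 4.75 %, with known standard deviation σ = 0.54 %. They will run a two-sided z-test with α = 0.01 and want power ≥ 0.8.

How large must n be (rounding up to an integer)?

Standardized effect: d = |μ₁ − μ₀| / σ = |4.75 − 4.88| / 0.54 = 0.2407
Set Φ(δ − 2.576) = 0.8; then δ − 2.576 = Φ⁻¹(0.8) = 0.842, giving δ = 3.417.
(For δ > 0 the lower-tail rejection region contributes negligibly to power, so the one-term inversion is standard.)
δ = d·√n ⇒ n = (δ/d)² = (3.417 / 0.2407)² = 201.51.
Round up to the next whole unit.

n = 202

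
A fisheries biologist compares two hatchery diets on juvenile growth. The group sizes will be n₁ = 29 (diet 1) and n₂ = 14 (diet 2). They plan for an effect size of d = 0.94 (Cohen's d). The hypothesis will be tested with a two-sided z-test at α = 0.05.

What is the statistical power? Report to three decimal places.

Power ≈ 0.823

Noncentrality parameter: δ = d / √(1/n₁ + 1/n₂) = 0.94 / √(1/29 + 1/14) = 2.8884
Two-sided α = 0.05 → critical value z_{0.025} = 1.960.
Power = Φ(δ − 1.960) + Φ(−δ − 1.960) = Φ(0.928) + Φ(-4.848) = 0.8234 + 0.0000 = 0.8234.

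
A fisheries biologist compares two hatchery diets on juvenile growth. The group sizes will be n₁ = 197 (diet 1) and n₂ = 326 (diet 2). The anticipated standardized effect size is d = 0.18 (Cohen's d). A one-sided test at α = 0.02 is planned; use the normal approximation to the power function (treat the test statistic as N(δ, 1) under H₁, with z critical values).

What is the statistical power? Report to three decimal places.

Noncentrality parameter: λ = d / √(1/n₁ + 1/n₂) = 0.18 / √(1/197 + 1/326) = 1.9946
Critical value for a one-sided test at α = 0.02: z_α = 2.054.
Power = P(Z > 2.054 − λ) = Φ(-0.059) = 0.4764.

Power ≈ 0.476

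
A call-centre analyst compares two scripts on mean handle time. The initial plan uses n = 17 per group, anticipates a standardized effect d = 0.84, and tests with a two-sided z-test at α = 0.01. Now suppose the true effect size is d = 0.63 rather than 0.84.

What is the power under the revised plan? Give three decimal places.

Power ≈ 0.230

With d = 0.63: δ = d·√(n/2) = 0.63 × √(17/2) = 1.8367. Critical value z_{0.005} = 2.576.
Revised power = Φ(δ − 2.576) + Φ(−δ − 2.576) = Φ(-0.739) + Φ(-4.413) = 0.2299 + 0.0000 = 0.2299.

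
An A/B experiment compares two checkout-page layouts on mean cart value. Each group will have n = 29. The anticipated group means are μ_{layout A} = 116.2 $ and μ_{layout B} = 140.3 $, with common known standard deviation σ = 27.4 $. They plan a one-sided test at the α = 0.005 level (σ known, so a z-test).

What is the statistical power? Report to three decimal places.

Power ≈ 0.780

Standardized effect: d = |μ_{layout A} − μ_{layout B}| / σ = |116.2 − 140.3| / 27.4 = 0.8796
Noncentrality parameter: δ = d·√(n/2) = 0.8796 × √(29/2) = 3.3493
Critical value for a one-sided test at α = 0.005: z_α = 2.576.
Power = Φ(δ − 2.576) = Φ(0.773) = 0.7804.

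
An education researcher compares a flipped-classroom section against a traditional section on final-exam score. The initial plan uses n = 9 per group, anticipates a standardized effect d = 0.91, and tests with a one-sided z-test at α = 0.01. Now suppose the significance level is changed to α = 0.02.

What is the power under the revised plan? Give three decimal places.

Power ≈ 0.451

δ = d·√(n/2) = 0.91 × √(9/2) = 1.9304 (unchanged). New critical value: z_{0.02} = 2.054.
Revised power = Φ(δ − 2.054) = Φ(-0.123) = 0.4509.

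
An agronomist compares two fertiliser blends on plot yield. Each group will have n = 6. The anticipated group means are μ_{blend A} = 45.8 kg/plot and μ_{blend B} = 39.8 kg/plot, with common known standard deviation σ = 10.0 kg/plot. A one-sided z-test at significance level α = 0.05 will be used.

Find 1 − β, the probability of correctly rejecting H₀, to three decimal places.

Power ≈ 0.272

Standardized effect: d = |μ_{blend A} − μ_{blend B}| / σ = |45.8 − 39.8| / 10.0 = 0.6000
Noncentrality parameter: δ = d·√(n/2) = 0.6000 × √(6/2) = 1.0392
One-sided α = 0.05 → critical value z_{0.05} = 1.645.
Power = Φ(δ − 1.645) = Φ(-0.606) = 0.2724.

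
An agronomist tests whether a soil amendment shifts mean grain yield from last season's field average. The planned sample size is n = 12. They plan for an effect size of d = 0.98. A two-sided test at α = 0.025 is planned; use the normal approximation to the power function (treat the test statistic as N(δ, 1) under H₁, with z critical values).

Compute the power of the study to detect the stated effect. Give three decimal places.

Noncentrality parameter: δ = d·√n = 0.98 × √12 = 3.3948
Critical value for a two-sided test at α = 0.025: z_{α/2} = 2.241.
Power = Φ(δ − 2.241) + Φ(−δ − 2.241) = Φ(1.153) + Φ(-5.636) = 0.8756 + 0.0000 = 0.8756.

Power ≈ 0.876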